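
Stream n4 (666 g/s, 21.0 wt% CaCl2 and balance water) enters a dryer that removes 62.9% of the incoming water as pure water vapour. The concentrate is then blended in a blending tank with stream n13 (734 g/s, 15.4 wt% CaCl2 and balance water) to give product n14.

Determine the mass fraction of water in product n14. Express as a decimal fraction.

0.7634

Vapour removed = 0.629×0.790×666 = 330.94 g/s; concentrate = 335.06 g/s.
water reaching the mixer = 195.2 (from concentrate) + 734×0.846 = 816.16 g/s.
Product flow = 335.06 + 734 = 1069.1 g/s; water fraction = 0.7634.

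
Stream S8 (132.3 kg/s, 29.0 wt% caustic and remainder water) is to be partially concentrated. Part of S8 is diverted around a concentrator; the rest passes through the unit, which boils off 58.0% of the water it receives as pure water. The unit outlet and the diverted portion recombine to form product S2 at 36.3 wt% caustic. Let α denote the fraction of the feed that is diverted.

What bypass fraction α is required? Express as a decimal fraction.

All 132.3×0.290 = 38.367 kg/s of caustic reaches S2, so S2 = 38.367/0.363 = 105.69 kg/s and vapour = 26.606 kg/s.
The evaporator receives (1−α)·132.3 of feed at 0.710 water and removes 0.580 of that water:
0.580×0.710×(1−α)×132.3 = 26.606
(1−α) = 26.606/54.481 = 0.4883;  α = 0.5117.

0.512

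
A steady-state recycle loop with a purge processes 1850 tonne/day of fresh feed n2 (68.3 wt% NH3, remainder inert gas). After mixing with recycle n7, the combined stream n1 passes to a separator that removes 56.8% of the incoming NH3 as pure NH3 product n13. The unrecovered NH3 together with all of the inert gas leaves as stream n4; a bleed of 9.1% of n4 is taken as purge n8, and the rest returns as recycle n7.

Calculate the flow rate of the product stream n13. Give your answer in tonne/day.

1182 tonne/day

NH3 in n1: m_A = 1850×0.683 + (1−0.091)·(1−0.568)·m_A, so m_A = 1263.6/0.6073 = 2080.6 tonne/day.
Product n13 = 0.568×2080.6 = 1181.8 tonne/day.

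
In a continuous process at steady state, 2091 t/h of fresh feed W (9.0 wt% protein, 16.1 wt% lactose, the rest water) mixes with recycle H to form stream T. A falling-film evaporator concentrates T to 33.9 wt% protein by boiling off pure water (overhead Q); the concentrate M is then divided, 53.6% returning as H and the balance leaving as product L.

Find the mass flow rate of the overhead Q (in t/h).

1536 t/h

Overall protein balance (none leaves overhead): protein in fresh feed = protein in product, i.e. 2091×0.090 = (1−0.536)·M·0.339.
M = 188.19/(0.339×0.464) = 1196.4 t/h.
Recycle H = 0.536×1196.4 = 641.27 t/h.
Combined feed T = 2091 + 641.27 = 2732.3 t/h.
Overhead Q = T − M = 2732.3 − 1196.4 = 1535.9 t/h.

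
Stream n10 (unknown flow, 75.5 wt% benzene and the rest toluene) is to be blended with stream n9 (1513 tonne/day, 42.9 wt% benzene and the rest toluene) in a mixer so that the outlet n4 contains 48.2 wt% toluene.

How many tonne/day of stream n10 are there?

568.2 tonne/day

Let n10 be the unknown flow. Total out = 1513 + n10.
toluene balance: 863.92 + 0.245·n10 = 0.482·(1513 + n10)
(0.245 − 0.482)·n10 = 0.482×1513 − 863.92 = -134.66
n10 = -134.66 / -0.237 = 568.17 tonne/day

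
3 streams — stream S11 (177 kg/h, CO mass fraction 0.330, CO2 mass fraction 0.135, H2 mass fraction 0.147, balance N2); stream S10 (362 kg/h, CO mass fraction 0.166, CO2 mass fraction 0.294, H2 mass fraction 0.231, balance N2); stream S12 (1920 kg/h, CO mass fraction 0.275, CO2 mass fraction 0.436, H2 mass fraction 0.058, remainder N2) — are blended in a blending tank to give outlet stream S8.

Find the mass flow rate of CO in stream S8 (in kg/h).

646.5 kg/h

CO out = CO in = 177×0.330 + 362×0.166 + 1920×0.275 = 646.5 kg/h.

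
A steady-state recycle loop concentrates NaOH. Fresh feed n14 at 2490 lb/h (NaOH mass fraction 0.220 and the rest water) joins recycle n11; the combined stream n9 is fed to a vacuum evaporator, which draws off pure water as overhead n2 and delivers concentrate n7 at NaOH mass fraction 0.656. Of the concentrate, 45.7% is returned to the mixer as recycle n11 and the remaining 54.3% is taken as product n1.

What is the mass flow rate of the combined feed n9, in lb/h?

3193 lb/h

Overall NaOH balance (none leaves overhead): NaOH in fresh feed = NaOH in product, i.e. 2490×0.220 = (1−0.457)·n7·0.656.
n7 = 547.8/(0.656×0.543) = 1537.9 lb/h.
Recycle n11 = 0.457×1537.9 = 702.8 lb/h.
Combined feed n9 = 2490 + 702.8 = 3192.8 lb/h.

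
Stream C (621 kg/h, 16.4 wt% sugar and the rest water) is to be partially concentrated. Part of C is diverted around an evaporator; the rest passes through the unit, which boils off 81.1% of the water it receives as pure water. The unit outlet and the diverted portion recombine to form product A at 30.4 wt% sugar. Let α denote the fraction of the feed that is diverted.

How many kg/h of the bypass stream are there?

199.2 kg/h

All 621×0.164 = 101.84 kg/h of sugar reaches A, so A = 101.84/0.304 = 335.01 kg/h and vapour = 285.99 kg/h.
The evaporator receives (1−α)·621 of feed at 0.836 water and removes 0.811 of that water:
0.811×0.836×(1−α)×621 = 285.99
(1−α) = 285.99/421.04 = 0.6792;  α = 0.3208.
Bypass flow = 0.3208×621 = 199.19 kg/h.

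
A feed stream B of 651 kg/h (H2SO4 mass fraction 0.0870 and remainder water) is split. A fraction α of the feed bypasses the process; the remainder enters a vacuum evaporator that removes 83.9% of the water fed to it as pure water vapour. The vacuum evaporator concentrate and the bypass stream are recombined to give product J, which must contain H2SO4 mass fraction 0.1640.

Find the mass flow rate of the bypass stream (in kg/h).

252 kg/h

All 651×0.087 = 56.637 kg/h of H2SO4 reaches J, so J = 56.637/0.164 = 345.35 kg/h and vapour = 305.65 kg/h.
The evaporator receives (1−α)·651 of feed at 0.913 water and removes 0.839 of that water:
0.839×0.913×(1−α)×651 = 305.65
(1−α) = 305.65/498.67 = 0.6129;  α = 0.3871.
Bypass flow = 0.3871×651 = 251.98 kg/h.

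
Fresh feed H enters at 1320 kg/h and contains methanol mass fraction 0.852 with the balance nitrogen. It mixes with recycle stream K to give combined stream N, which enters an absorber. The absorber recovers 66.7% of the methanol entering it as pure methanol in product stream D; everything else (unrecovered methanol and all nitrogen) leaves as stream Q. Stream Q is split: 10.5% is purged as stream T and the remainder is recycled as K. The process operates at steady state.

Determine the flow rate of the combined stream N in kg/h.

3463 kg/h

nitrogen enters only via H and leaves only via the purge: 1320×0.148 = 0.105×(nitrogen in Q), and the absorber passes all nitrogen, so nitrogen in N = nitrogen in Q = 1860.6 kg/h.
methanol in N: m_A = 1320×0.852 + (1−0.105)·(1−0.667)·m_A, so m_A = 1124.6/0.7020 = 1602.1 kg/h.
N = 1602.1 + 1860.6 = 3462.7 kg/h.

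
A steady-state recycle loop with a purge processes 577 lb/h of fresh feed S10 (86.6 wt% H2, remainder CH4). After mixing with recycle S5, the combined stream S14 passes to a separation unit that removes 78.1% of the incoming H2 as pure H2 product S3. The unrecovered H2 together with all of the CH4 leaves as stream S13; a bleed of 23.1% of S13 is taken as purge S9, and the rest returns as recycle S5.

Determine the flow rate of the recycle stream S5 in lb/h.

CH4 enters only via S10 and leaves only via the purge: 577×0.134 = 0.231×(CH4 in S13), and the separation unit passes all CH4, so CH4 in S14 = CH4 in S13 = 334.71 lb/h.
H2 in S14: m_A = 577×0.866 + (1−0.231)·(1−0.781)·m_A, so m_A = 499.68/0.8316 = 600.88 lb/h.
S13 = (1−0.781)×600.88 + 334.71 = 466.3 lb/h.
Recycle S5 = (1−0.231)×466.3 = 358.59 lb/h.

358.6 lb/h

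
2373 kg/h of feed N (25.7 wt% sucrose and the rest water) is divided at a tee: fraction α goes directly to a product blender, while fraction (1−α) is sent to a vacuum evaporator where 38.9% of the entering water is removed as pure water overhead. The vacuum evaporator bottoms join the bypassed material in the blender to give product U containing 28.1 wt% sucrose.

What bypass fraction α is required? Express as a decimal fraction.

All 2373×0.257 = 609.86 kg/h of sucrose reaches U, so U = 609.86/0.281 = 2170.3 kg/h and vapour = 202.68 kg/h.
The evaporator receives (1−α)·2373 of feed at 0.743 water and removes 0.389 of that water:
0.389×0.743×(1−α)×2373 = 202.68
(1−α) = 202.68/685.86 = 0.2955;  α = 0.7045.

0.704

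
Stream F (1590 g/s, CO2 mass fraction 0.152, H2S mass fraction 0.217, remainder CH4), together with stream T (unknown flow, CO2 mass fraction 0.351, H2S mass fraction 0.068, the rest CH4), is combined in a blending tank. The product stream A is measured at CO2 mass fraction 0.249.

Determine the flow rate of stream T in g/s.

Let T be the unknown flow. Total out = 1590 + T.
CO2 balance: 241.68 + 0.351·T = 0.249·(1590 + T)
(0.351 − 0.249)·T = 0.249×1590 − 241.68 = 154.23
T = 154.23 / 0.102 = 1512.1 g/s

1512 g/s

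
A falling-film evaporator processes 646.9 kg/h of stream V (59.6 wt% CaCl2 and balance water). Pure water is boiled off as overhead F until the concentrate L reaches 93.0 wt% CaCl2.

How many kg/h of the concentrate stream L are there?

CaCl2 is conserved: 646.9×0.596 = 385.55 kg/h all reports to the concentrate.
Concentrate = 385.55/(target fraction) = 414.57 kg/h.

414.6 kg/h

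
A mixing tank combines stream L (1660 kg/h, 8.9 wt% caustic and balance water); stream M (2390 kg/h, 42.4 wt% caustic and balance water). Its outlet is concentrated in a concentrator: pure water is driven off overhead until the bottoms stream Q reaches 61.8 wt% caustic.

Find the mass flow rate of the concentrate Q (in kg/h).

1879 kg/h

caustic entering = 1660×0.089 + 2390×0.424 = 1161.1 kg/h.
All caustic reports to Q, so Q = 1161.1/0.618 = 1878.8 kg/h.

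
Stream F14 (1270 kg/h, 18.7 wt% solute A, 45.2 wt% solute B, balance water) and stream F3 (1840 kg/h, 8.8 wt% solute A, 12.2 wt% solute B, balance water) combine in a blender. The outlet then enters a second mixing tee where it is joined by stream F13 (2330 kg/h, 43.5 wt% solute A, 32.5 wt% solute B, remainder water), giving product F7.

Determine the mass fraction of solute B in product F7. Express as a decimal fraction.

0.2860

Overall, product flow = 5440 kg/h.
solute B in = 1270×0.452 + 1840×0.122 + 2330×0.325 = 1555.8 kg/h.
solute B fraction in F7 = 0.2860.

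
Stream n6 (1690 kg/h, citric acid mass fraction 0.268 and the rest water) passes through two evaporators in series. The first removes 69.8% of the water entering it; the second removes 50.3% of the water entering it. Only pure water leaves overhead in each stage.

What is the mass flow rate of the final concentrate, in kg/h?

638.6 kg/h

water in feed = 1690×0.732 = 1237.1 kg/h.
After stage 1: water left = (1−0.698)×1237.1 = 373.6; stream total = 826.52 kg/h.
After stage 2: water left = (1−0.503)×373.6 = 185.68; final concentrate = 638.6 kg/h.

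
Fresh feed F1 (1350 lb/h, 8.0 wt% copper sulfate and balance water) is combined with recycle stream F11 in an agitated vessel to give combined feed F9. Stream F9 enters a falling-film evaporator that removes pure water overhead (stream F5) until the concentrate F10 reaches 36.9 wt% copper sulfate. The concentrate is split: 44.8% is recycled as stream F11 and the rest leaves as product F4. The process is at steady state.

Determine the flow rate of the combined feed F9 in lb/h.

Overall copper sulfate balance (none leaves overhead): copper sulfate in fresh feed = copper sulfate in product, i.e. 1350×0.080 = (1−0.448)·F10·0.369.
F10 = 108/(0.369×0.552) = 530.22 lb/h.
Recycle F11 = 0.448×530.22 = 237.54 lb/h.
Combined feed F9 = 1350 + 237.54 = 1587.5 lb/h.

1588 lb/h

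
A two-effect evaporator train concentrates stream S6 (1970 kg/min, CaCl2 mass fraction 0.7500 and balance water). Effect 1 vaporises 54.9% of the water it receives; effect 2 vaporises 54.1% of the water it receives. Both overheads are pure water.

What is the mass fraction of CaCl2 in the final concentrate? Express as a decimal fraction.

0.9355

water in feed = 1970×0.250 = 492.5 kg/min.
After stage 1: water left = (1−0.549)×492.5 = 222.12; stream total = 1699.6 kg/min.
After stage 2: water left = (1−0.541)×222.12 = 101.95; final concentrate = 1579.5 kg/min.
CaCl2 fraction = 1477.5/1579.5 = 0.9355.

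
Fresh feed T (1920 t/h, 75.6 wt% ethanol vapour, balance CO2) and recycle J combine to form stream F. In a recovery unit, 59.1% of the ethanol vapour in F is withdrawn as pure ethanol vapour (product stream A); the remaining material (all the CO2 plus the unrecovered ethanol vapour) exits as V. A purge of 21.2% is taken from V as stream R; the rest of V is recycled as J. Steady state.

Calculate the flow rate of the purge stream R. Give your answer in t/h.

CO2 enters only via T and leaves only via the purge: 1920×0.244 = 0.212×(CO2 in V), and the recovery unit passes all CO2, so CO2 in F = CO2 in V = 2209.8 t/h.
ethanol vapour in F: m_A = 1920×0.756 + (1−0.212)·(1−0.591)·m_A, so m_A = 1451.5/0.6777 = 2141.8 t/h.
V = (1−0.591)×2141.8 + 2209.8 = 3085.8 t/h.
Purge R = 0.212×3085.8 = 654.19 t/h.

654.2 t/h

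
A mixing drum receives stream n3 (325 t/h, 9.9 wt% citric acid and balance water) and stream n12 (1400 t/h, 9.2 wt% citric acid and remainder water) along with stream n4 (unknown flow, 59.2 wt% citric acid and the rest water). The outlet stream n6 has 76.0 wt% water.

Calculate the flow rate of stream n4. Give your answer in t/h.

718.8 t/h

Let n4 be the unknown flow. Total out = 1725 + n4.
water balance: 1564 + 0.408·n4 = 0.760·(1725 + n4)
(0.408 − 0.760)·n4 = 0.760×1725 − 1564 = -253.03
n4 = -253.03 / -0.352 = 718.82 t/h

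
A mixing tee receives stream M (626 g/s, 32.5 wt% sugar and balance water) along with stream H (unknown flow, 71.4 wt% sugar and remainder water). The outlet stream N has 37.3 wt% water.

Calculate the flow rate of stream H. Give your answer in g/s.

Let H be the unknown flow. Total out = 626 + H.
water balance: 422.55 + 0.286·H = 0.373·(626 + H)
(0.286 − 0.373)·H = 0.373×626 − 422.55 = -189.05
H = -189.05 / -0.087 = 2173 g/s

2173 g/s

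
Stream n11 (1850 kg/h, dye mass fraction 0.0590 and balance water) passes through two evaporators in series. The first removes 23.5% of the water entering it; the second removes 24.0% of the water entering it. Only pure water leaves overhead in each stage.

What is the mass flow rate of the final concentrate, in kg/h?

1121 kg/h

water in feed = 1850×0.941 = 1740.8 kg/h.
After stage 1: water left = (1−0.235)×1740.8 = 1331.8; stream total = 1440.9 kg/h.
After stage 2: water left = (1−0.240)×1331.8 = 1012.1; final concentrate = 1121.3 kg/h.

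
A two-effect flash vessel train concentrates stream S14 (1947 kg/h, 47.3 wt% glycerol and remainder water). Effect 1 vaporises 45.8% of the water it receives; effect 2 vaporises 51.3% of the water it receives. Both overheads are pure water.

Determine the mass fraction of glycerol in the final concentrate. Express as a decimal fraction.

0.773

water in feed = 1947×0.527 = 1026.1 kg/h.
After stage 1: water left = (1−0.458)×1026.1 = 556.13; stream total = 1477.1 kg/h.
After stage 2: water left = (1−0.513)×556.13 = 270.84; final concentrate = 1191.8 kg/h.
glycerol fraction = 920.93/1191.8 = 0.773.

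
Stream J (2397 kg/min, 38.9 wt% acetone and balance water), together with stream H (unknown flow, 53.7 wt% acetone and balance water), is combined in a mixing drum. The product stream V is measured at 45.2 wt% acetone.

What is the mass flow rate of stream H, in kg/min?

1777 kg/min

Let H be the unknown flow. Total out = 2397 + H.
acetone balance: 932.43 + 0.537·H = 0.452·(2397 + H)
(0.537 − 0.452)·H = 0.452×2397 − 932.43 = 151.01
H = 151.01 / 0.085 = 1776.6 kg/min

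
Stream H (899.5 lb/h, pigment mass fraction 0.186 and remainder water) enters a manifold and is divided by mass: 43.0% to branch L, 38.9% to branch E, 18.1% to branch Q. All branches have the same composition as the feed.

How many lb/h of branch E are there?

349.9 lb/h

Branch E flow = 0.389×899.5 = 349.91 lb/h.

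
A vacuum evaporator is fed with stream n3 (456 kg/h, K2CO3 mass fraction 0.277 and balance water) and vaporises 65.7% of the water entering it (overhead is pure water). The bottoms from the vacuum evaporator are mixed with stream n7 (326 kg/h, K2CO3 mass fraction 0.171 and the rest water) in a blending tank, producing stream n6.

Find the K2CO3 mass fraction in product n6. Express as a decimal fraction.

Vapour removed = 0.657×0.723×456 = 216.61 kg/h; concentrate = 239.39 kg/h.
K2CO3 reaching the mixer = 126.31 (from concentrate) + 326×0.171 = 182.06 kg/h.
Product flow = 239.39 + 326 = 565.39 kg/h; K2CO3 fraction = 0.322.

0.322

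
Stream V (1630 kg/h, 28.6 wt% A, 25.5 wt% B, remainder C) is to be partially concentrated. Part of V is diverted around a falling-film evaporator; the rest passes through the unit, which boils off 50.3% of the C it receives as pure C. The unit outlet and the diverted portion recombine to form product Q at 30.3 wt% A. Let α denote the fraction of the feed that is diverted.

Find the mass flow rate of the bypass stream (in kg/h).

All 1630×0.286 = 466.18 kg/h of A reaches Q, so Q = 466.18/0.303 = 1538.5 kg/h and vapour = 91.452 kg/h.
The evaporator receives (1−α)·1630 of feed at 0.459 C and removes 0.503 of that C:
0.503×0.459×(1−α)×1630 = 91.452
(1−α) = 91.452/376.33 = 0.2430;  α = 0.7570.
Bypass flow = 0.7570×1630 = 1233.9 kg/h.

1234 kg/h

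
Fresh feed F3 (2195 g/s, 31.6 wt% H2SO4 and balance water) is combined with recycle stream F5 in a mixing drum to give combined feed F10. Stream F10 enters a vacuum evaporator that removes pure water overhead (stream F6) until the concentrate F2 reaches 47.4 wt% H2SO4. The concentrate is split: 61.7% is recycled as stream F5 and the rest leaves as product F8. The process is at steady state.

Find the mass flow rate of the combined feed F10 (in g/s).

4552 g/s

Overall H2SO4 balance (none leaves overhead): H2SO4 in fresh feed = H2SO4 in product, i.e. 2195×0.316 = (1−0.617)·F2·0.474.
F2 = 693.62/(0.474×0.383) = 3820.7 g/s.
Recycle F5 = 0.617×3820.7 = 2357.4 g/s.
Combined feed F10 = 2195 + 2357.4 = 4552.4 g/s.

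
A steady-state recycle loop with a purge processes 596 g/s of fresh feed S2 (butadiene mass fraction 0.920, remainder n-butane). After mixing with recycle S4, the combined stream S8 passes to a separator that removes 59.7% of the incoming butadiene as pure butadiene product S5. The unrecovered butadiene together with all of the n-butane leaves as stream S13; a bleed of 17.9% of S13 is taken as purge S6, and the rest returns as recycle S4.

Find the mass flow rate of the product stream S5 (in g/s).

butadiene in S8: m_A = 596×0.920 + (1−0.179)·(1−0.597)·m_A, so m_A = 548.32/0.6691 = 819.44 g/s.
Product S5 = 0.597×819.44 = 489.21 g/s.

489.2 g/s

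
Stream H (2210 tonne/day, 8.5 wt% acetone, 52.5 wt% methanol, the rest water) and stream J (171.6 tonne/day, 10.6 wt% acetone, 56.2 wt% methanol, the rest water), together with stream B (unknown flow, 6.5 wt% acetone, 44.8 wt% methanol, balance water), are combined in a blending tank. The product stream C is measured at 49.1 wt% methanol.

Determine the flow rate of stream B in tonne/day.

Let B be the unknown flow. Total out = 2381.6 + B.
methanol balance: 1256.7 + 0.448·B = 0.491·(2381.6 + B)
(0.448 − 0.491)·B = 0.491×2381.6 − 1256.7 = -87.324
B = -87.324 / -0.043 = 2030.8 tonne/day

2031 tonne/day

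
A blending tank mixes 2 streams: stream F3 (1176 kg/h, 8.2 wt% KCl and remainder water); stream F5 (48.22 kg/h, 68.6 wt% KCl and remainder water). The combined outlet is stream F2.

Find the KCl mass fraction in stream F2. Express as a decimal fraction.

0.106

Total flow out = 1176 + 48.22 = 1224.2 kg/h.
KCl in = 1176×0.082 + 48.22×0.686 = 129.51 kg/h.
KCl mass fraction in F2 = 129.51/1224.2 = 0.106.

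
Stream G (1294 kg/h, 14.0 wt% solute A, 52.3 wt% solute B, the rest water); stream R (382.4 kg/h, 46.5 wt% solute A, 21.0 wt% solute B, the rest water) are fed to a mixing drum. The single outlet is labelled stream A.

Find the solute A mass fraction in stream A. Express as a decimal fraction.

Total flow out = 1294 + 382.4 = 1676.4 kg/h.
solute A in = 1294×0.140 + 382.4×0.465 = 358.98 kg/h.
solute A mass fraction in A = 358.98/1676.4 = 0.2141.

0.2141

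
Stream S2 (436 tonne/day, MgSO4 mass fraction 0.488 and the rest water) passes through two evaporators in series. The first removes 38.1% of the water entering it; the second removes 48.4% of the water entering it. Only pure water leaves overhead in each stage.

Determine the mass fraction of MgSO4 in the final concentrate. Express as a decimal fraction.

water in feed = 436×0.512 = 223.23 tonne/day.
After stage 1: water left = (1−0.381)×223.23 = 138.18; stream total = 350.95 tonne/day.
After stage 2: water left = (1−0.484)×138.18 = 71.301; final concentrate = 284.07 tonne/day.
MgSO4 fraction = 212.77/284.07 = 0.749.

0.749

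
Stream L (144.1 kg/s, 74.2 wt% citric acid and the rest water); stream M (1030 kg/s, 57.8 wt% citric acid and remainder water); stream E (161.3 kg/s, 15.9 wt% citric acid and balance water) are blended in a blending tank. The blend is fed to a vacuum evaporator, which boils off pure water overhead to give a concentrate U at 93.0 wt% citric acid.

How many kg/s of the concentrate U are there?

782.7 kg/s

citric acid entering = 144.1×0.742 + 1030×0.578 + 161.3×0.159 = 727.91 kg/s.
All citric acid reports to U, so U = 727.91/0.930 = 782.7 kg/s.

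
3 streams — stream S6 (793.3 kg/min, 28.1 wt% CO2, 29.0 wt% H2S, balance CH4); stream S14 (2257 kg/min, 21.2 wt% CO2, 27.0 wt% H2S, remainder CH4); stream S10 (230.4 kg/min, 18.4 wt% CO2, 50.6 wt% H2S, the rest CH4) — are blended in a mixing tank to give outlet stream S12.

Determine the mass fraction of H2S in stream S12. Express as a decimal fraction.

0.291

Total flow out = 793.3 + 2257 + 230.4 = 3280.7 kg/min.
H2S in = 793.3×0.290 + 2257×0.270 + 230.4×0.506 = 956.03 kg/min.
H2S mass fraction in S12 = 956.03/3280.7 = 0.291.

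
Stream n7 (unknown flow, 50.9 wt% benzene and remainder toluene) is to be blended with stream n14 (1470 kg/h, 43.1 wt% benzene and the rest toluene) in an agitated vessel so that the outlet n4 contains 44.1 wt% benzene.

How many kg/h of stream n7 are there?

Let n7 be the unknown flow. Total out = 1470 + n7.
benzene balance: 633.57 + 0.509·n7 = 0.441·(1470 + n7)
(0.509 − 0.441)·n7 = 0.441×1470 − 633.57 = 14.7
n7 = 14.7 / 0.068 = 216.18 kg/h

216.2 kg/h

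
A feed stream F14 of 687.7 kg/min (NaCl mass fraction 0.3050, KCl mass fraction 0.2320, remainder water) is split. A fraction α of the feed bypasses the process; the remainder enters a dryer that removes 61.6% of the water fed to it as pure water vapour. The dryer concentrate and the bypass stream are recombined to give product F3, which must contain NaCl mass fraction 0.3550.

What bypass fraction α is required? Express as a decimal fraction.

0.506

All 687.7×0.305 = 209.75 kg/min of NaCl reaches F3, so F3 = 209.75/0.355 = 590.84 kg/min and vapour = 96.859 kg/min.
The evaporator receives (1−α)·687.7 of feed at 0.463 water and removes 0.616 of that water:
0.616×0.463×(1−α)×687.7 = 96.859
(1−α) = 96.859/196.14 = 0.4938;  α = 0.5062.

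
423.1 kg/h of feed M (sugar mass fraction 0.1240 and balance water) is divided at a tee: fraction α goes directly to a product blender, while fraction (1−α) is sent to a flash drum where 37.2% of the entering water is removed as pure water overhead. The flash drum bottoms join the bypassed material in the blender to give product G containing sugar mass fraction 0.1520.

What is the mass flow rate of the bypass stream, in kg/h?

183.9 kg/h

All 423.1×0.124 = 52.464 kg/h of sugar reaches G, so G = 52.464/0.152 = 345.16 kg/h and vapour = 77.939 kg/h.
The evaporator receives (1−α)·423.1 of feed at 0.876 water and removes 0.372 of that water:
0.372×0.876×(1−α)×423.1 = 77.939
(1−α) = 77.939/137.88 = 0.5653;  α = 0.4347.
Bypass flow = 0.4347×423.1 = 183.93 kg/h.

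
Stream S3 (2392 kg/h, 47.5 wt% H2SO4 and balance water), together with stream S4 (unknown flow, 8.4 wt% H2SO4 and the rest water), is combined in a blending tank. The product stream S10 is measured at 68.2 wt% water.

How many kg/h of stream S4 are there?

1605 kg/h

Let S4 be the unknown flow. Total out = 2392 + S4.
water balance: 1255.8 + 0.916·S4 = 0.682·(2392 + S4)
(0.916 − 0.682)·S4 = 0.682×2392 − 1255.8 = 375.54
S4 = 375.54 / 0.234 = 1604.9 kg/h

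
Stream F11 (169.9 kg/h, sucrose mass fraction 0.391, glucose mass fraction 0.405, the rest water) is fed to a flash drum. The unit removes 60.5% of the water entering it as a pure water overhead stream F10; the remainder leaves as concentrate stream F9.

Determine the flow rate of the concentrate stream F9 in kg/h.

148.9 kg/h

water entering = 169.9×0.204 = 34.66 kg/h; overhead removed = 0.605×34.66 = 20.969 kg/h.
Concentrate = 169.9 − 20.969 = 148.93 kg/h.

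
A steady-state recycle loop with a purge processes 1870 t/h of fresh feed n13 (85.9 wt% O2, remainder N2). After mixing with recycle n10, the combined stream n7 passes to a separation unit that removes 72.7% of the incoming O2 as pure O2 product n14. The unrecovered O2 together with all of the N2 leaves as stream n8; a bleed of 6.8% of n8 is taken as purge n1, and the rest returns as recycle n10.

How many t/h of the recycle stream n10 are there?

N2 enters only via n13 and leaves only via the purge: 1870×0.141 = 0.068×(N2 in n8), and the separation unit passes all N2, so N2 in n7 = N2 in n8 = 3877.5 t/h.
O2 in n7: m_A = 1870×0.859 + (1−0.068)·(1−0.727)·m_A, so m_A = 1606.3/0.7456 = 2154.5 t/h.
n8 = (1−0.727)×2154.5 + 3877.5 = 4465.7 t/h.
Recycle n10 = (1−0.068)×4465.7 = 4162 t/h.

4162 t/h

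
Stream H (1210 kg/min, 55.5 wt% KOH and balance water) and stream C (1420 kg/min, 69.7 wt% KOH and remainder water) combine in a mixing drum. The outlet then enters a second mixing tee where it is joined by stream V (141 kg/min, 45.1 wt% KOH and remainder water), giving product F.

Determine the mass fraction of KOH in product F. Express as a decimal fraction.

0.622

Overall, product flow = 2771 kg/min.
KOH in = 1210×0.555 + 1420×0.697 + 141×0.451 = 1724.9 kg/min.
KOH fraction in F = 0.622.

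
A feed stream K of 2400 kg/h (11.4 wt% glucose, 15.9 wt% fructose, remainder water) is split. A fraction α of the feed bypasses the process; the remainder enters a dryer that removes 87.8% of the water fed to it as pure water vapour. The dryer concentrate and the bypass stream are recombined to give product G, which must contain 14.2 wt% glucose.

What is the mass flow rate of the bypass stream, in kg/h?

All 2400×0.114 = 273.6 kg/h of glucose reaches G, so G = 273.6/0.142 = 1926.8 kg/h and vapour = 473.24 kg/h.
The evaporator receives (1−α)·2400 of feed at 0.727 water and removes 0.878 of that water:
0.878×0.727×(1−α)×2400 = 473.24
(1−α) = 473.24/1531.9 = 0.3089;  α = 0.6911.
Bypass flow = 0.6911×2400 = 1658.6 kg/h.

1659 kg/h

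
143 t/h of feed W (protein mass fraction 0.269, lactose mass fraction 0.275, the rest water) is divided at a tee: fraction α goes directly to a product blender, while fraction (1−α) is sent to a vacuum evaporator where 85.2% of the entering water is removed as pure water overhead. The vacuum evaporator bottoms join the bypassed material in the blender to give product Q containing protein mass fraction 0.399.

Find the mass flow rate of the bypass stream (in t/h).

23.08 t/h

All 143×0.269 = 38.467 t/h of protein reaches Q, so Q = 38.467/0.399 = 96.409 t/h and vapour = 46.591 t/h.
The evaporator receives (1−α)·143 of feed at 0.456 water and removes 0.852 of that water:
0.852×0.456×(1−α)×143 = 46.591
(1−α) = 46.591/55.557 = 0.8386;  α = 0.1614.
Bypass flow = 0.1614×143 = 23.077 t/h.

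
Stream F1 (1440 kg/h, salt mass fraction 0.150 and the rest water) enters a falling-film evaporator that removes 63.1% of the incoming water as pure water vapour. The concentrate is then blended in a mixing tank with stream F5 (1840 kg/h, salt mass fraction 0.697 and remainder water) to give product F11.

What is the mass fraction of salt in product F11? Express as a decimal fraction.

0.598

Vapour removed = 0.631×0.850×1440 = 772.34 kg/h; concentrate = 667.66 kg/h.
salt reaching the mixer = 216 (from concentrate) + 1840×0.697 = 1498.5 kg/h.
Product flow = 667.66 + 1840 = 2507.7 kg/h; salt fraction = 0.598.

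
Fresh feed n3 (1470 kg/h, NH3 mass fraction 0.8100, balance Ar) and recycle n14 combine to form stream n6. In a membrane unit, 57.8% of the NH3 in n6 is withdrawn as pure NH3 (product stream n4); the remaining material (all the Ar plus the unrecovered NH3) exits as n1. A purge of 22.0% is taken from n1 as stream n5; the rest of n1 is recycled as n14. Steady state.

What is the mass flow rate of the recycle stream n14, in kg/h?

1574 kg/h

Ar enters only via n3 and leaves only via the purge: 1470×0.190 = 0.220×(Ar in n1), and the membrane unit passes all Ar, so Ar in n6 = Ar in n1 = 1269.5 kg/h.
NH3 in n6: m_A = 1470×0.810 + (1−0.220)·(1−0.578)·m_A, so m_A = 1190.7/0.6708 = 1774.9 kg/h.
n1 = (1−0.578)×1774.9 + 1269.5 = 2018.6 kg/h.
Recycle n14 = (1−0.220)×2018.6 = 1574.5 kg/h.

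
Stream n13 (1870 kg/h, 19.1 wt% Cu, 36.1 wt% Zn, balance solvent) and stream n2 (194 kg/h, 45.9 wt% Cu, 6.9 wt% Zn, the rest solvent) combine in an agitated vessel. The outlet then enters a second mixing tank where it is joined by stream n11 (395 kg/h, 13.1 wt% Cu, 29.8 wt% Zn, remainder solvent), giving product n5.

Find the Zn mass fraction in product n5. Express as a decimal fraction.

Overall, product flow = 2459 kg/h.
Zn in = 1870×0.361 + 194×0.069 + 395×0.298 = 806.17 kg/h.
Zn fraction in n5 = 0.328.

0.328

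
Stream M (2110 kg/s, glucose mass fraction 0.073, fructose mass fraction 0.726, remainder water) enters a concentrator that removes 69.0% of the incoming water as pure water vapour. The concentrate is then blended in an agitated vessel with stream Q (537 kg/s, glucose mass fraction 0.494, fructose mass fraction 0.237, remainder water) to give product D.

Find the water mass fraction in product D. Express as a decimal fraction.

0.117

Vapour removed = 0.690×0.201×2110 = 292.64 kg/s; concentrate = 1817.4 kg/s.
water reaching the mixer = 131.47 (from concentrate) + 537×0.269 = 275.93 kg/s.
Product flow = 1817.4 + 537 = 2354.4 kg/s; water fraction = 0.117.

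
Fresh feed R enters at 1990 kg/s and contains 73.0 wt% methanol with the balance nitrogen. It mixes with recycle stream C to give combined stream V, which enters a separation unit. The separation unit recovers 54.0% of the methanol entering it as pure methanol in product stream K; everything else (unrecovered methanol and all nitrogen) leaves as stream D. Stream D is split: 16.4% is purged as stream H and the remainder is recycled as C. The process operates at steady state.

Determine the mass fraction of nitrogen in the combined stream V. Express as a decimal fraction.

0.5812

nitrogen enters only via R and leaves only via the purge: 1990×0.270 = 0.164×(nitrogen in D), and the separation unit passes all nitrogen, so nitrogen in V = nitrogen in D = 3276.2 kg/s.
methanol in V: m_A = 1990×0.730 + (1−0.164)·(1−0.540)·m_A, so m_A = 1452.7/0.6154 = 2360.4 kg/s.
V = 2360.4 + 3276.2 = 5636.6 kg/s.
nitrogen fraction in V = 3276.2/5636.6 = 0.5812.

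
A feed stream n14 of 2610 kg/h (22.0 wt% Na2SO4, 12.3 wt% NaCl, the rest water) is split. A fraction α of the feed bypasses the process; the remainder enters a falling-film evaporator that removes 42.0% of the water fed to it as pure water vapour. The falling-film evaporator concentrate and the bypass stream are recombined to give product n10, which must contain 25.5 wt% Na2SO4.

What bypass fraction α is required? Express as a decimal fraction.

0.503

All 2610×0.220 = 574.2 kg/h of Na2SO4 reaches n10, so n10 = 574.2/0.255 = 2251.8 kg/h and vapour = 358.24 kg/h.
The evaporator receives (1−α)·2610 of feed at 0.657 water and removes 0.420 of that water:
0.420×0.657×(1−α)×2610 = 358.24
(1−α) = 358.24/720.2 = 0.4974;  α = 0.5026.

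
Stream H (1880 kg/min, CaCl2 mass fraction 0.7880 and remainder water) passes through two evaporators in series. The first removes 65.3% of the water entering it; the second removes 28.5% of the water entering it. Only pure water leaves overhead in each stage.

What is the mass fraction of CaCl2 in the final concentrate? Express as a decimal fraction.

water in feed = 1880×0.212 = 398.56 kg/min.
After stage 1: water left = (1−0.653)×398.56 = 138.3; stream total = 1619.7 kg/min.
After stage 2: water left = (1−0.285)×138.3 = 98.885; final concentrate = 1580.3 kg/min.
CaCl2 fraction = 1481.4/1580.3 = 0.9374.

0.9374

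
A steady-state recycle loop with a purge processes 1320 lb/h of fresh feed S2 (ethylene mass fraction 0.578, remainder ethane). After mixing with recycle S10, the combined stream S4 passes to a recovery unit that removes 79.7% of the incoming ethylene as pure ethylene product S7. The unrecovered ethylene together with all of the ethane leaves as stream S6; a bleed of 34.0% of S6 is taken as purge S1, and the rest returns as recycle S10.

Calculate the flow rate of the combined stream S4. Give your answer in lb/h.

2519 lb/h

ethane enters only via S2 and leaves only via the purge: 1320×0.422 = 0.340×(ethane in S6), and the recovery unit passes all ethane, so ethane in S4 = ethane in S6 = 1638.4 lb/h.
ethylene in S4: m_A = 1320×0.578 + (1−0.340)·(1−0.797)·m_A, so m_A = 762.96/0.8660 = 881 lb/h.
S4 = 881 + 1638.4 = 2519.3 lb/h.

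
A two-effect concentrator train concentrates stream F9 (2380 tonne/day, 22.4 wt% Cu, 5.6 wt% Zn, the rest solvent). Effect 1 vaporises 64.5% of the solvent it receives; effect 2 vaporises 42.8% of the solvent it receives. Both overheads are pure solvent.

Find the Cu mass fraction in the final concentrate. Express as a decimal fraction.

solvent in feed = 2380×0.720 = 1713.6 tonne/day.
After stage 1: solvent left = (1−0.645)×1713.6 = 608.33; stream total = 1274.7 tonne/day.
After stage 2: solvent left = (1−0.428)×608.33 = 347.96; final concentrate = 1014.4 tonne/day.
Cu fraction = 533.12/1014.4 = 0.5256.

0.5256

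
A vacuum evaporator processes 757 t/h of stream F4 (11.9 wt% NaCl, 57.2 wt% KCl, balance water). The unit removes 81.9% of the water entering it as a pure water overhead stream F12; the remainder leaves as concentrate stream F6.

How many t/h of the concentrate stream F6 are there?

565.4 t/h

water entering = 757×0.309 = 233.91 t/h; overhead removed = 0.819×233.91 = 191.57 t/h.
Concentrate = 757 − 191.57 = 565.43 t/h.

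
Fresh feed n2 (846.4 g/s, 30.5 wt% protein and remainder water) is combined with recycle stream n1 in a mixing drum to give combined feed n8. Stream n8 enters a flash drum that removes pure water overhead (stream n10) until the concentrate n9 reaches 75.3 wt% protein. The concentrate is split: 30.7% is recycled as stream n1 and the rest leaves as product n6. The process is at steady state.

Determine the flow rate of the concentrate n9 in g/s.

494.7 g/s

Overall protein balance (none leaves overhead): protein in fresh feed = protein in product, i.e. 846.4×0.305 = (1−0.307)·n9·0.753.
n9 = 258.15/(0.753×0.693) = 494.71 g/s.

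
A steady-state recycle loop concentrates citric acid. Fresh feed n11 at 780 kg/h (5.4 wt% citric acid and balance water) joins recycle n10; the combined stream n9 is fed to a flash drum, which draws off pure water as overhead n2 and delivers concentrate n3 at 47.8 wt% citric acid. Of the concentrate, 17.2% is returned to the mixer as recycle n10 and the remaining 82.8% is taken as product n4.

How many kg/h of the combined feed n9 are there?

798.3 kg/h

Overall citric acid balance (none leaves overhead): citric acid in fresh feed = citric acid in product, i.e. 780×0.054 = (1−0.172)·n3·0.478.
n3 = 42.12/(0.478×0.828) = 106.42 kg/h.
Recycle n10 = 0.172×106.42 = 18.305 kg/h.
Combined feed n9 = 780 + 18.305 = 798.3 kg/h.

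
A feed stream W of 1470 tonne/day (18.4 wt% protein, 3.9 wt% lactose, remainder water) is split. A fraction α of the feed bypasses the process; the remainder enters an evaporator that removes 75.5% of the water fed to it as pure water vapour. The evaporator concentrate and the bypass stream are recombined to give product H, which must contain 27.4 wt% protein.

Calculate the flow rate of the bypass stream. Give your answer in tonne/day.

646.9 tonne/day

All 1470×0.184 = 270.48 tonne/day of protein reaches H, so H = 270.48/0.274 = 987.15 tonne/day and vapour = 482.85 tonne/day.
The evaporator receives (1−α)·1470 of feed at 0.777 water and removes 0.755 of that water:
0.755×0.777×(1−α)×1470 = 482.85
(1−α) = 482.85/862.35 = 0.5599;  α = 0.4401.
Bypass flow = 0.4401×1470 = 646.92 tonne/day.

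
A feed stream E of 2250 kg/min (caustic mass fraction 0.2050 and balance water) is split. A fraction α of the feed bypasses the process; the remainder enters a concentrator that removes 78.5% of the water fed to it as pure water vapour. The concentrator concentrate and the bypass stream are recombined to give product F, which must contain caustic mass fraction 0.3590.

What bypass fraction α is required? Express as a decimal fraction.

All 2250×0.205 = 461.25 kg/min of caustic reaches F, so F = 461.25/0.359 = 1284.8 kg/min and vapour = 965.18 kg/min.
The evaporator receives (1−α)·2250 of feed at 0.795 water and removes 0.785 of that water:
0.785×0.795×(1−α)×2250 = 965.18
(1−α) = 965.18/1404.2 = 0.6874;  α = 0.3126.

0.313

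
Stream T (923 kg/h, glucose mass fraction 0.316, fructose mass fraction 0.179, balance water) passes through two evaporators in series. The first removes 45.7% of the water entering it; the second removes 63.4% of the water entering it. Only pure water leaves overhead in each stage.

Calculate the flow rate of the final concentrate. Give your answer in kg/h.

water in feed = 923×0.505 = 466.12 kg/h.
After stage 1: water left = (1−0.457)×466.12 = 253.1; stream total = 709.99 kg/h.
After stage 2: water left = (1−0.634)×253.1 = 92.635; final concentrate = 549.52 kg/h.

549.5 kg/h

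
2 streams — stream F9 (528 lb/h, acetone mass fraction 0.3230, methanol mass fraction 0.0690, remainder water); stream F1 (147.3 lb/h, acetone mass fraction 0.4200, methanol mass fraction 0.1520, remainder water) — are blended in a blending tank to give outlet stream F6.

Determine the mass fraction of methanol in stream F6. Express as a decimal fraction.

Total flow out = 528 + 147.3 = 675.3 lb/h.
methanol in = 528×0.069 + 147.3×0.152 = 58.822 lb/h.
methanol mass fraction in F6 = 58.822/675.3 = 0.0871.

0.0871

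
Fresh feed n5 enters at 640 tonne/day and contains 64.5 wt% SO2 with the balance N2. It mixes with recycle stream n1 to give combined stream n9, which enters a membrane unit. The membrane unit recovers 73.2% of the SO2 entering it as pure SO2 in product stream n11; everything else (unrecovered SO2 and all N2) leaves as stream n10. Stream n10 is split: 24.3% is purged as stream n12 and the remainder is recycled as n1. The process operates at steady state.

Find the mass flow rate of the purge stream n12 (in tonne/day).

N2 enters only via n5 and leaves only via the purge: 640×0.355 = 0.243×(N2 in n10), and the membrane unit passes all N2, so N2 in n9 = N2 in n10 = 934.98 tonne/day.
SO2 in n9: m_A = 640×0.645 + (1−0.243)·(1−0.732)·m_A, so m_A = 412.8/0.7971 = 517.86 tonne/day.
n10 = (1−0.732)×517.86 + 934.98 = 1073.8 tonne/day.
Purge n12 = 0.243×1073.8 = 260.93 tonne/day.

260.9 tonne/day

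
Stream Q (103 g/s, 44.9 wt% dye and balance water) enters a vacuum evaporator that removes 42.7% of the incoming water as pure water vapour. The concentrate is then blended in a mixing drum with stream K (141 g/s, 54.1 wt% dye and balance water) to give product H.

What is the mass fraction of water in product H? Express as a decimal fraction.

Vapour removed = 0.427×0.551×103 = 24.234 g/s; concentrate = 78.766 g/s.
water reaching the mixer = 32.519 (from concentrate) + 141×0.459 = 97.238 g/s.
Product flow = 78.766 + 141 = 219.77 g/s; water fraction = 0.442.

0.442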